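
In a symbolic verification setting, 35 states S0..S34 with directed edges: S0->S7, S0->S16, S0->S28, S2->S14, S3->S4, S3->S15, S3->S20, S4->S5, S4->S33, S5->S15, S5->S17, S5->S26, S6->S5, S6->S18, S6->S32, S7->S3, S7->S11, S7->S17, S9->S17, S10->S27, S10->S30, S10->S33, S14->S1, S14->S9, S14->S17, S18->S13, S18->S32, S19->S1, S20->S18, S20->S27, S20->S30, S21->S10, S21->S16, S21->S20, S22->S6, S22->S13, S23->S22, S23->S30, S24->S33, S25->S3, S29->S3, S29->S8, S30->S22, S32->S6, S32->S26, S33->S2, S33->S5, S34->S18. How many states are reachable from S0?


BFS from S0:
  layer 0: {S0}
  layer 1: {S7, S16, S28}
  layer 2: {S3, S11, S17}
  layer 3: {S4, S15, S20}
  layer 4: {S5, S18, S27, S30, S33}
  layer 5: {S2, S13, S22, S26, S32}
  layer 6: {S6, S14}
  layer 7: {S1, S9}
Reachable set: {S0, S1, S2, S3, S4, S5, S6, S7, S9, S11, S13, S14, S15, S16, S17, S18, S20, S22, S26, S27, S28, S30, S32, S33}
Count = 24

24


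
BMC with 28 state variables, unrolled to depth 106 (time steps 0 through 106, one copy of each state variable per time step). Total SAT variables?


BMC unrolls to depth k, creating one copy of each state var for steps 0..k.
Step count = 106 + 1 = 107 (steps 0 through 106)
Vars per step = 28
Total = 28 * 107 = 2996

2996


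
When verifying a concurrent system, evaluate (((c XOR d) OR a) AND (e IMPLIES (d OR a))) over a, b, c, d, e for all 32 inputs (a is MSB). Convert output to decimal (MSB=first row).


Formula: (((c XOR d) OR a) AND (e IMPLIES (d OR a))) over a, b, c, d, e (32 rows)
Evaluate each row (bits = a,b,c,d,e, MSB first):
  row 0 [00000]: (((0 XOR 0) OR 0) AND (0 IMPLIES (0 OR 0))) -> 0
  row 1 [00001]: (((0 XOR 0) OR 0) AND (1 IMPLIES (0 OR 0))) -> 0
  row 2 [00010]: (((0 XOR 1) OR 0) AND (0 IMPLIES (1 OR 0))) -> 1
  row 3 [00011]: (((0 XOR 1) OR 0) AND (1 IMPLIES (1 OR 0))) -> 1
  row 4 [00100]: (((1 XOR 0) OR 0) AND (0 IMPLIES (0 OR 0))) -> 1
  row 5 [00101]: (((1 XOR 0) OR 0) AND (1 IMPLIES (0 OR 0))) -> 0
  row 6 [00110]: (((1 XOR 1) OR 0) AND (0 IMPLIES (1 OR 0))) -> 0
  row 7 [00111]: (((1 XOR 1) OR 0) AND (1 IMPLIES (1 OR 0))) -> 0
  row 8 [01000]: (((0 XOR 0) OR 0) AND (0 IMPLIES (0 OR 0))) -> 0
  row 9 [01001]: (((0 XOR 0) OR 0) AND (1 IMPLIES (0 OR 0))) -> 0
  row 10 [01010]: (((0 XOR 1) OR 0) AND (0 IMPLIES (1 OR 0))) -> 1
  row 11 [01011]: (((0 XOR 1) OR 0) AND (1 IMPLIES (1 OR 0))) -> 1
  row 12 [01100]: (((1 XOR 0) OR 0) AND (0 IMPLIES (0 OR 0))) -> 1
  row 13 [01101]: (((1 XOR 0) OR 0) AND (1 IMPLIES (0 OR 0))) -> 0
  row 14 [01110]: (((1 XOR 1) OR 0) AND (0 IMPLIES (1 OR 0))) -> 0
  row 15 [01111]: (((1 XOR 1) OR 0) AND (1 IMPLIES (1 OR 0))) -> 0
  row 16 [10000]: (((0 XOR 0) OR 1) AND (0 IMPLIES (0 OR 1))) -> 1
  row 17 [10001]: (((0 XOR 0) OR 1) AND (1 IMPLIES (0 OR 1))) -> 1
  row 18 [10010]: (((0 XOR 1) OR 1) AND (0 IMPLIES (1 OR 1))) -> 1
  row 19 [10011]: (((0 XOR 1) OR 1) AND (1 IMPLIES (1 OR 1))) -> 1
  row 20 [10100]: (((1 XOR 0) OR 1) AND (0 IMPLIES (0 OR 1))) -> 1
  row 21 [10101]: (((1 XOR 0) OR 1) AND (1 IMPLIES (0 OR 1))) -> 1
  row 22 [10110]: (((1 XOR 1) OR 1) AND (0 IMPLIES (1 OR 1))) -> 1
  row 23 [10111]: (((1 XOR 1) OR 1) AND (1 IMPLIES (1 OR 1))) -> 1
  row 24 [11000]: (((0 XOR 0) OR 1) AND (0 IMPLIES (0 OR 1))) -> 1
  row 25 [11001]: (((0 XOR 0) OR 1) AND (1 IMPLIES (0 OR 1))) -> 1
  row 26 [11010]: (((0 XOR 1) OR 1) AND (0 IMPLIES (1 OR 1))) -> 1
  row 27 [11011]: (((0 XOR 1) OR 1) AND (1 IMPLIES (1 OR 1))) -> 1
  row 28 [11100]: (((1 XOR 0) OR 1) AND (0 IMPLIES (0 OR 1))) -> 1
  row 29 [11101]: (((1 XOR 0) OR 1) AND (1 IMPLIES (0 OR 1))) -> 1
  row 30 [11110]: (((1 XOR 1) OR 1) AND (0 IMPLIES (1 OR 1))) -> 1
  row 31 [11111]: (((1 XOR 1) OR 1) AND (1 IMPLIES (1 OR 1))) -> 1
Full result column, 4 rows per line (a,b,c fixed per line; d,e runs 00..11 left to right):
  rows 0-3 [a,b,c=000]: 0011  = hex 3
  rows 4-7 [a,b,c=001]: 1000  = hex 8
  rows 8-11 [a,b,c=010]: 0011  = hex 3
  rows 12-15 [a,b,c=011]: 1000  = hex 8
  rows 16-19 [a,b,c=100]: 1111  = hex F
  rows 20-23 [a,b,c=101]: 1111  = hex F
  rows 24-27 [a,b,c=110]: 1111  = hex F
  rows 28-31 [a,b,c=111]: 1111  = hex F
Output column (row 0 .. row 31) = 00111000001110001111111111111111
Output column grouped in 4s = 0011 1000 0011 1000 1111 1111 1111 1111 = 0x3838FFFF
Convert to decimal digit by digit (value = value*16 + digit):
  3 -> 3
  3*16 + 8 = 56
  56*16 + 3 = 899
  899*16 + 8 = 14392
  14392*16 + 15 (F) = 230287
  230287*16 + 15 (F) = 3684607
  3684607*16 + 15 (F) = 58953727
  58953727*16 + 15 (F) = 943259647
Decimal = 943259647

943259647


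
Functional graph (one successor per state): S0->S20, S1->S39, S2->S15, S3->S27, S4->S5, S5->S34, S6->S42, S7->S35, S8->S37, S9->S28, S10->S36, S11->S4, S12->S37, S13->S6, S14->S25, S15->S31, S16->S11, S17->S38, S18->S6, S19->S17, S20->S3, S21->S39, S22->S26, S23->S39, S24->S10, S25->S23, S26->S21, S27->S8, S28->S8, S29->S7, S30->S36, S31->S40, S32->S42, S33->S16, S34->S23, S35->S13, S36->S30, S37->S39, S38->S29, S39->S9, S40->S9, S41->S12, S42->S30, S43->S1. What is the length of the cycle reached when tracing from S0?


Trace from S0 until a state repeats:
  S0 -> S20 -> S3 -> S27 -> S8 -> S37 -> S39 -> S9 -> S28 -> S8
S8 first seen at step 4, revisited at step 9.
Cycle length = 9 - 4 = 5

5


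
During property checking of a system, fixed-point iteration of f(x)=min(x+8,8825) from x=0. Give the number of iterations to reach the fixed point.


Step 1: x=0, cap=8825, increment=8
Step 2: x grows by 8 each step until capped at 8825; fixed point is x=8825
Step 3: iterations = ceil(8825/8) = 1104

1104


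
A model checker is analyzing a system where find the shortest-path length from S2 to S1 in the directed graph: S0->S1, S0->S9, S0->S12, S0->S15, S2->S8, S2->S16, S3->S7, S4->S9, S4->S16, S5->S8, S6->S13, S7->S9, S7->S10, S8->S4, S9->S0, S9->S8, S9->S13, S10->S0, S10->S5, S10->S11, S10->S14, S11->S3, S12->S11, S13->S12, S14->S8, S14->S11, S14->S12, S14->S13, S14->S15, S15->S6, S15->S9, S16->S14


BFS layer-by-layer from S2:
  dist 0: {S2}
  dist 1: {S8, S16}
  dist 2: {S4, S14}
  dist 3: {S9, S11, S12, S13, S15}
  dist 4: {S0, S3, S6}
  dist 5: {S1, S7}
  -> S1 reached at distance 5
Shortest path length = 5

5


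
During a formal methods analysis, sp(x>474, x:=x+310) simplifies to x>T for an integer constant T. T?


Formula: sp(P, x:=E) = exists old_x. (x = E[old_x/x]) AND P[old_x/x] (old_x is the value of x before the assignment; eliminate old_x by solving x = E[old_x/x] for old_x)
Step 1: Precondition P: x>474, i.e. old_x > 474
Step 2: Assignment gives x = old_x + 310, so old_x = x - 310
Step 3: Substitute into P: x - 310 > 474
Step 4: Simplify: x > 474+310 = 784

784


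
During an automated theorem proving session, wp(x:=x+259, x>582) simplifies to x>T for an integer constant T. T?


Formula: wp(x:=E, P) = P[E/x] (substitute E for x in postcondition)
Step 1: Postcondition: x>582
Step 2: Substitute x+259 for x: x+259>582
Step 3: Solve for x: x > 582-259 = 323

323


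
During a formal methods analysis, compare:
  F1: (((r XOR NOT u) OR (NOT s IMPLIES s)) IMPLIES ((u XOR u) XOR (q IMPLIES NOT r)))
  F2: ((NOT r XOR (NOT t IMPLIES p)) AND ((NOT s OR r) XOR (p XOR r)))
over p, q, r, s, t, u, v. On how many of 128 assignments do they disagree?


F1 = (((r XOR NOT u) OR (NOT s IMPLIES s)) IMPLIES ((u XOR u) XOR (q IMPLIES NOT r)))
F2 = ((NOT r XOR (NOT t IMPLIES p)) AND ((NOT s OR r) XOR (p XOR r)))
Evaluate both on each of 128 rows (bits = p,q,r,s,t,u,v):
  row 0 [0000000]: F1=1 F2=1 -> 0
  row 1 [0000001]: F1=1 F2=1 -> 0
  row 2 [0000010]: F1=1 F2=1 -> 0
  row 3 [0000011]: F1=1 F2=1 -> 0
  row 4 [0000100]: F1=1 F2=0 (differ) -> 1
  (every remaining row is evaluated the same way; all 128 results are listed next)
Full result column, 8 rows per line (p,q,r,s fixed per line; t,u,v runs 000..111 left to right):
  rows 0-7 [p,q,r,s=0000]: 00001111  (ones: 4)
  rows 8-15 [p,q,r,s=0001]: 11111111  (ones: 8)
  rows 16-23 [p,q,r,s=0010]: 11111111  (ones: 8)
  rows 24-31 [p,q,r,s=0011]: 11111111  (ones: 8)
  rows 32-39 [p,q,r,s=0100]: 00001111  (ones: 4)
  rows 40-47 [p,q,r,s=0101]: 11111111  (ones: 8)
  rows 48-55 [p,q,r,s=0110]: 11001100  (ones: 4)
  rows 56-63 [p,q,r,s=0111]: 00000000  (ones: 0)
  rows 64-71 [p,q,r,s=1000]: 11111111  (ones: 8)
  rows 72-79 [p,q,r,s=1001]: 11111111  (ones: 8)
  rows 80-87 [p,q,r,s=1010]: 00000000  (ones: 0)
  rows 88-95 [p,q,r,s=1011]: 00000000  (ones: 0)
  rows 96-103 [p,q,r,s=1100]: 11111111  (ones: 8)
  rows 104-111 [p,q,r,s=1101]: 11111111  (ones: 8)
  rows 112-119 [p,q,r,s=1110]: 00110011  (ones: 4)
  rows 120-127 [p,q,r,s=1111]: 11111111  (ones: 8)
Disagreements = 4+8+8+8+4+8+4+0+8+8+0+0+8+8+4+8 = 88

88


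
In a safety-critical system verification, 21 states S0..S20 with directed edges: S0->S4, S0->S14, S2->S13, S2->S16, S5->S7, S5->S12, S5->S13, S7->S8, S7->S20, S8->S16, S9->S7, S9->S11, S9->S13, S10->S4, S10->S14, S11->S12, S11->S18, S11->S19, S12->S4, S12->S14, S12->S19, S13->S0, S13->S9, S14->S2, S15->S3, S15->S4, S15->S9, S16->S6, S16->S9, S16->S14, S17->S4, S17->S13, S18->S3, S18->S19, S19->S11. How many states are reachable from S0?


BFS from S0:
  layer 0: {S0}
  layer 1: {S4, S14}
  layer 2: {S2}
  layer 3: {S13, S16}
  layer 4: {S6, S9}
  layer 5: {S7, S11}
  layer 6: {S8, S12, S18, S19, S20}
  layer 7: {S3}
Reachable set: {S0, S2, S3, S4, S6, S7, S8, S9, S11, S12, S13, S14, S16, S18, S19, S20}
Count = 16

16


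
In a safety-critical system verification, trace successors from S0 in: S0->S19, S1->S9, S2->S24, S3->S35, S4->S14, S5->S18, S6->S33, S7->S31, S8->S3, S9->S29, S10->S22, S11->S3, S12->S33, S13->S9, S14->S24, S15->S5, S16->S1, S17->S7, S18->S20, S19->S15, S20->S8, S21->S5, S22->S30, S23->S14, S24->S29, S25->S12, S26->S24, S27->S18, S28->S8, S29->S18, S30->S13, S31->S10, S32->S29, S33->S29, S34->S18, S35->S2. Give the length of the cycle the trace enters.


Trace from S0 until a state repeats:
  S0 -> S19 -> S15 -> S5 -> S18 -> S20 -> S8 -> S3 -> S35 -> S2 -> S24 -> S29 -> S18
S18 first seen at step 4, revisited at step 12.
Cycle length = 12 - 4 = 8

8


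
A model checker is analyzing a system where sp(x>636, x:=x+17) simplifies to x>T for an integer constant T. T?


Formula: sp(P, x:=E) = exists old_x. (x = E[old_x/x]) AND P[old_x/x] (old_x is the value of x before the assignment; eliminate old_x by solving x = E[old_x/x] for old_x)
Step 1: Precondition P: x>636, i.e. old_x > 636
Step 2: Assignment gives x = old_x + 17, so old_x = x - 17
Step 3: Substitute into P: x - 17 > 636
Step 4: Simplify: x > 636+17 = 653

653


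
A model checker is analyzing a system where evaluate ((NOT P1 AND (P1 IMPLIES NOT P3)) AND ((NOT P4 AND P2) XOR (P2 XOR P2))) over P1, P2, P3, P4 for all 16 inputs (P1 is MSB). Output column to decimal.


Formula: ((NOT P1 AND (P1 IMPLIES NOT P3)) AND ((NOT P4 AND P2) XOR (P2 XOR P2))) over P1, P2, P3, P4 (16 rows)
Evaluate each row (bits = P1,P2,P3,P4, MSB first):
  row 0 [0000]: ((NOT 0 AND (0 IMPLIES NOT 0)) AND ((NOT 0 AND 0) XOR (0 XOR 0))) -> 0
  row 1 [0001]: ((NOT 0 AND (0 IMPLIES NOT 0)) AND ((NOT 1 AND 0) XOR (0 XOR 0))) -> 0
  row 2 [0010]: ((NOT 0 AND (0 IMPLIES NOT 1)) AND ((NOT 0 AND 0) XOR (0 XOR 0))) -> 0
  row 3 [0011]: ((NOT 0 AND (0 IMPLIES NOT 1)) AND ((NOT 1 AND 0) XOR (0 XOR 0))) -> 0
  row 4 [0100]: ((NOT 0 AND (0 IMPLIES NOT 0)) AND ((NOT 0 AND 1) XOR (1 XOR 1))) -> 1
  row 5 [0101]: ((NOT 0 AND (0 IMPLIES NOT 0)) AND ((NOT 1 AND 1) XOR (1 XOR 1))) -> 0
  row 6 [0110]: ((NOT 0 AND (0 IMPLIES NOT 1)) AND ((NOT 0 AND 1) XOR (1 XOR 1))) -> 1
  row 7 [0111]: ((NOT 0 AND (0 IMPLIES NOT 1)) AND ((NOT 1 AND 1) XOR (1 XOR 1))) -> 0
  row 8 [1000]: ((NOT 1 AND (1 IMPLIES NOT 0)) AND ((NOT 0 AND 0) XOR (0 XOR 0))) -> 0
  row 9 [1001]: ((NOT 1 AND (1 IMPLIES NOT 0)) AND ((NOT 1 AND 0) XOR (0 XOR 0))) -> 0
  row 10 [1010]: ((NOT 1 AND (1 IMPLIES NOT 1)) AND ((NOT 0 AND 0) XOR (0 XOR 0))) -> 0
  row 11 [1011]: ((NOT 1 AND (1 IMPLIES NOT 1)) AND ((NOT 1 AND 0) XOR (0 XOR 0))) -> 0
  row 12 [1100]: ((NOT 1 AND (1 IMPLIES NOT 0)) AND ((NOT 0 AND 1) XOR (1 XOR 1))) -> 0
  row 13 [1101]: ((NOT 1 AND (1 IMPLIES NOT 0)) AND ((NOT 1 AND 1) XOR (1 XOR 1))) -> 0
  row 14 [1110]: ((NOT 1 AND (1 IMPLIES NOT 1)) AND ((NOT 0 AND 1) XOR (1 XOR 1))) -> 0
  row 15 [1111]: ((NOT 1 AND (1 IMPLIES NOT 1)) AND ((NOT 1 AND 1) XOR (1 XOR 1))) -> 0
Full result column, 4 rows per line (P1,P2 fixed per line; P3,P4 runs 00..11 left to right):
  rows 0-3 [P1,P2=00]: 0000  = hex 0
  rows 4-7 [P1,P2=01]: 1010  = hex A
  rows 8-11 [P1,P2=10]: 0000  = hex 0
  rows 12-15 [P1,P2=11]: 0000  = hex 0
Output column (row 0 .. row 15) = 0000101000000000
Output column grouped in 4s = 0000 1010 0000 0000 = 0x0A00
Convert to decimal digit by digit (value = value*16 + digit):
  0 -> 0
  0*16 + 10 (A) = 10
  10*16 + 0 = 160
  160*16 + 0 = 2560
Decimal = 2560

2560


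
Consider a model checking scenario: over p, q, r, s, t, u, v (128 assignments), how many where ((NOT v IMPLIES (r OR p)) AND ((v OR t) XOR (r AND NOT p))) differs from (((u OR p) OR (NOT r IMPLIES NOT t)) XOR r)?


F1 = ((NOT v IMPLIES (r OR p)) AND ((v OR t) XOR (r AND NOT p)))
F2 = (((u OR p) OR (NOT r IMPLIES NOT t)) XOR r)
Evaluate both on each of 128 rows (bits = p,q,r,s,t,u,v):
  row 0 [0000000]: F1=0 F2=1 (differ) -> 1
  row 1 [0000001]: F1=1 F2=1 -> 0
  row 2 [0000010]: F1=0 F2=1 (differ) -> 1
  row 3 [0000011]: F1=1 F2=1 -> 0
  row 4 [0000100]: F1=0 F2=0 -> 0
  (every remaining row is evaluated the same way; all 128 results are listed next)
Full result column, 8 rows per line (p,q,r,s fixed per line; t,u,v runs 000..111 left to right):
  rows 0-7 [p,q,r,s=0000]: 10100110  (ones: 4)
  rows 8-15 [p,q,r,s=0001]: 10100110  (ones: 4)
  rows 16-23 [p,q,r,s=0010]: 10100000  (ones: 2)
  rows 24-31 [p,q,r,s=0011]: 10100000  (ones: 2)
  rows 32-39 [p,q,r,s=0100]: 10100110  (ones: 4)
  rows 40-47 [p,q,r,s=0101]: 10100110  (ones: 4)
  rows 48-55 [p,q,r,s=0110]: 10100000  (ones: 2)
  rows 56-63 [p,q,r,s=0111]: 10100000  (ones: 2)
  rows 64-71 [p,q,r,s=1000]: 10100000  (ones: 2)
  rows 72-79 [p,q,r,s=1001]: 10100000  (ones: 2)
  rows 80-87 [p,q,r,s=1010]: 01011111  (ones: 6)
  rows 88-95 [p,q,r,s=1011]: 01011111  (ones: 6)
  rows 96-103 [p,q,r,s=1100]: 10100000  (ones: 2)
  rows 104-111 [p,q,r,s=1101]: 10100000  (ones: 2)
  rows 112-119 [p,q,r,s=1110]: 01011111  (ones: 6)
  rows 120-127 [p,q,r,s=1111]: 01011111  (ones: 6)
Disagreements = 4+4+2+2+4+4+2+2+2+2+6+6+2+2+6+6 = 56

56


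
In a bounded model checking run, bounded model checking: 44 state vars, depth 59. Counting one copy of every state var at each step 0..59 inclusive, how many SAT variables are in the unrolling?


BMC unrolls to depth k, creating one copy of each state var for steps 0..k.
Step count = 59 + 1 = 60 (steps 0 through 59)
Vars per step = 44
Total = 44 * 60 = 2640

2640


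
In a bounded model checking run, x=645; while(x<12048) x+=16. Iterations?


Step 1: x goes from 645 toward 12048 by 16; the body runs while x<12048, so iterations = ceil((bound-start)/step)
Step 2: Distance=11403
Step 3: ceil(11403/16)=713

713


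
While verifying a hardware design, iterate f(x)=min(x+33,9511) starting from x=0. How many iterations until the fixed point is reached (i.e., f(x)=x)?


Step 1: x=0, cap=9511, increment=33
Step 2: x grows by 33 each step until capped at 9511; fixed point is x=9511
Step 3: iterations = ceil(9511/33) = 289

289


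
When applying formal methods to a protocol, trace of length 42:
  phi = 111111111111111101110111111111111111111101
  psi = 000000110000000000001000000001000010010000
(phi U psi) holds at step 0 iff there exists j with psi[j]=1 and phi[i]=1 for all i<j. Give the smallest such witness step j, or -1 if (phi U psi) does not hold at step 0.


(phi U psi) at 0: need smallest j with psi[j]=1 and phi[i]=1 for all i in [0,j).
Scan from step 0:
  step 0: phi=1, psi=0 -> continue
  step 1: phi=1, psi=0 -> continue
  step 2: phi=1, psi=0 -> continue
  step 3: phi=1, psi=0 -> continue
  step 6: psi=1 and phi held for [0,6) -> witness found
Witness step = 6

6


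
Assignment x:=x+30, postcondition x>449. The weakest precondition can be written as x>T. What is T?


Formula: wp(x:=E, P) = P[E/x] (substitute E for x in postcondition)
Step 1: Postcondition: x>449
Step 2: Substitute x+30 for x: x+30>449
Step 3: Solve for x: x > 449-30 = 419

419


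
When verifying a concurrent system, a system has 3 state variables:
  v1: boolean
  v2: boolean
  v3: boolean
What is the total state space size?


State space = product of domain sizes of all variables.
Domain sizes:
  v1 (boolean): 2
  v2 (boolean): 2
  v3 (boolean): 2
Product = 2 * 2 * 2 = 8

8


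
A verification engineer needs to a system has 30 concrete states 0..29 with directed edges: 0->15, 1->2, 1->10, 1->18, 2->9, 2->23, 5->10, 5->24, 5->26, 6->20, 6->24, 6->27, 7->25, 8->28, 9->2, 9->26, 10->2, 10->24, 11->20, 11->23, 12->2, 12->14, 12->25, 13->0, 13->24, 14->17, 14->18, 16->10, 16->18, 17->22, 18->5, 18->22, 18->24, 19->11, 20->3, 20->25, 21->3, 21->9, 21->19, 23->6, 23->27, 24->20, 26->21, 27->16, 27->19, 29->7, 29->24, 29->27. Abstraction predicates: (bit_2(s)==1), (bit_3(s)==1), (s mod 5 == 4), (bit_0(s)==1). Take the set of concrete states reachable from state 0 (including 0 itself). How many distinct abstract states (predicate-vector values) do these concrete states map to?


BFS from 0:
Concrete reachable: {0, 15}
Abstract via predicates (bit_2(s)==1), (bit_3(s)==1), (s mod 5 == 4), (bit_0(s)==1):
  (0,0,0,0) <- {0}
  (1,1,0,1) <- {15}
Distinct abstract states = 2

2


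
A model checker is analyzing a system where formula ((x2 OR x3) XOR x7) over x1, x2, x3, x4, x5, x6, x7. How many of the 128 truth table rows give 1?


Formula: ((x2 OR x3) XOR x7) over 7 vars (128 rows)
Evaluate each row (x1, x2, x3, x4, x5, x6, x7 as bits, MSB first):
  row 0 [0000000]: ((0 OR 0) XOR 0) -> 0
  row 1 [0000001]: ((0 OR 0) XOR 1) -> 1
  row 2 [0000010]: ((0 OR 0) XOR 0) -> 0
  row 3 [0000011]: ((0 OR 0) XOR 1) -> 1
  row 4 [0000100]: ((0 OR 0) XOR 0) -> 0
  (every remaining row is evaluated the same way; all 128 results are listed next)
Full result column, 8 rows per line (x1,x2,x3,x4 fixed per line; x5,x6,x7 runs 000..111 left to right):
  rows 0-7 [x1,x2,x3,x4=0000]: 01010101  (ones: 4)
  rows 8-15 [x1,x2,x3,x4=0001]: 01010101  (ones: 4)
  rows 16-23 [x1,x2,x3,x4=0010]: 10101010  (ones: 4)
  rows 24-31 [x1,x2,x3,x4=0011]: 10101010  (ones: 4)
  rows 32-39 [x1,x2,x3,x4=0100]: 10101010  (ones: 4)
  rows 40-47 [x1,x2,x3,x4=0101]: 10101010  (ones: 4)
  rows 48-55 [x1,x2,x3,x4=0110]: 10101010  (ones: 4)
  rows 56-63 [x1,x2,x3,x4=0111]: 10101010  (ones: 4)
  rows 64-71 [x1,x2,x3,x4=1000]: 01010101  (ones: 4)
  rows 72-79 [x1,x2,x3,x4=1001]: 01010101  (ones: 4)
  rows 80-87 [x1,x2,x3,x4=1010]: 10101010  (ones: 4)
  rows 88-95 [x1,x2,x3,x4=1011]: 10101010  (ones: 4)
  rows 96-103 [x1,x2,x3,x4=1100]: 10101010  (ones: 4)
  rows 104-111 [x1,x2,x3,x4=1101]: 10101010  (ones: 4)
  rows 112-119 [x1,x2,x3,x4=1110]: 10101010  (ones: 4)
  rows 120-127 [x1,x2,x3,x4=1111]: 10101010  (ones: 4)
Count of 1-rows = 4+4+4+4+4+4+4+4+4+4+4+4+4+4+4+4 = 64

64


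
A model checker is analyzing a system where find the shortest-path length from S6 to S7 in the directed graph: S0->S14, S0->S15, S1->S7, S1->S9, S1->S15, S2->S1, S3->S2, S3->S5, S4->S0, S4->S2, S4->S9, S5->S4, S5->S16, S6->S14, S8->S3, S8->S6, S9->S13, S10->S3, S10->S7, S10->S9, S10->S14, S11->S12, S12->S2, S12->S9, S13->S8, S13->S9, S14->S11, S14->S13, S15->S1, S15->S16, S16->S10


BFS layer-by-layer from S6:
  dist 0: {S6}
  dist 1: {S14}
  dist 2: {S11, S13}
  dist 3: {S8, S9, S12}
  dist 4: {S2, S3}
  dist 5: {S1, S5}
  dist 6: {S4, S7, S15, S16}
  -> S7 reached at distance 6
Shortest path length = 6

6


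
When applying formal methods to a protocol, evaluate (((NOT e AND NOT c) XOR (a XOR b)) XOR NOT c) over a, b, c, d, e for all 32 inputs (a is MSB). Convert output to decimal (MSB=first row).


Formula: (((NOT e AND NOT c) XOR (a XOR b)) XOR NOT c) over a, b, c, d, e (32 rows)
Evaluate each row (bits = a,b,c,d,e, MSB first):
  row 0 [00000]: (((NOT 0 AND NOT 0) XOR (0 XOR 0)) XOR NOT 0) -> 0
  row 1 [00001]: (((NOT 1 AND NOT 0) XOR (0 XOR 0)) XOR NOT 0) -> 1
  row 2 [00010]: (((NOT 0 AND NOT 0) XOR (0 XOR 0)) XOR NOT 0) -> 0
  row 3 [00011]: (((NOT 1 AND NOT 0) XOR (0 XOR 0)) XOR NOT 0) -> 1
  row 4 [00100]: (((NOT 0 AND NOT 1) XOR (0 XOR 0)) XOR NOT 1) -> 0
  row 5 [00101]: (((NOT 1 AND NOT 1) XOR (0 XOR 0)) XOR NOT 1) -> 0
  row 6 [00110]: (((NOT 0 AND NOT 1) XOR (0 XOR 0)) XOR NOT 1) -> 0
  row 7 [00111]: (((NOT 1 AND NOT 1) XOR (0 XOR 0)) XOR NOT 1) -> 0
  row 8 [01000]: (((NOT 0 AND NOT 0) XOR (0 XOR 1)) XOR NOT 0) -> 1
  row 9 [01001]: (((NOT 1 AND NOT 0) XOR (0 XOR 1)) XOR NOT 0) -> 0
  row 10 [01010]: (((NOT 0 AND NOT 0) XOR (0 XOR 1)) XOR NOT 0) -> 1
  row 11 [01011]: (((NOT 1 AND NOT 0) XOR (0 XOR 1)) XOR NOT 0) -> 0
  row 12 [01100]: (((NOT 0 AND NOT 1) XOR (0 XOR 1)) XOR NOT 1) -> 1
  row 13 [01101]: (((NOT 1 AND NOT 1) XOR (0 XOR 1)) XOR NOT 1) -> 1
  row 14 [01110]: (((NOT 0 AND NOT 1) XOR (0 XOR 1)) XOR NOT 1) -> 1
  row 15 [01111]: (((NOT 1 AND NOT 1) XOR (0 XOR 1)) XOR NOT 1) -> 1
  row 16 [10000]: (((NOT 0 AND NOT 0) XOR (1 XOR 0)) XOR NOT 0) -> 1
  row 17 [10001]: (((NOT 1 AND NOT 0) XOR (1 XOR 0)) XOR NOT 0) -> 0
  row 18 [10010]: (((NOT 0 AND NOT 0) XOR (1 XOR 0)) XOR NOT 0) -> 1
  row 19 [10011]: (((NOT 1 AND NOT 0) XOR (1 XOR 0)) XOR NOT 0) -> 0
  row 20 [10100]: (((NOT 0 AND NOT 1) XOR (1 XOR 0)) XOR NOT 1) -> 1
  row 21 [10101]: (((NOT 1 AND NOT 1) XOR (1 XOR 0)) XOR NOT 1) -> 1
  row 22 [10110]: (((NOT 0 AND NOT 1) XOR (1 XOR 0)) XOR NOT 1) -> 1
  row 23 [10111]: (((NOT 1 AND NOT 1) XOR (1 XOR 0)) XOR NOT 1) -> 1
  row 24 [11000]: (((NOT 0 AND NOT 0) XOR (1 XOR 1)) XOR NOT 0) -> 0
  row 25 [11001]: (((NOT 1 AND NOT 0) XOR (1 XOR 1)) XOR NOT 0) -> 1
  row 26 [11010]: (((NOT 0 AND NOT 0) XOR (1 XOR 1)) XOR NOT 0) -> 0
  row 27 [11011]: (((NOT 1 AND NOT 0) XOR (1 XOR 1)) XOR NOT 0) -> 1
  row 28 [11100]: (((NOT 0 AND NOT 1) XOR (1 XOR 1)) XOR NOT 1) -> 0
  row 29 [11101]: (((NOT 1 AND NOT 1) XOR (1 XOR 1)) XOR NOT 1) -> 0
  row 30 [11110]: (((NOT 0 AND NOT 1) XOR (1 XOR 1)) XOR NOT 1) -> 0
  row 31 [11111]: (((NOT 1 AND NOT 1) XOR (1 XOR 1)) XOR NOT 1) -> 0
Full result column, 4 rows per line (a,b,c fixed per line; d,e runs 00..11 left to right):
  rows 0-3 [a,b,c=000]: 0101  = hex 5
  rows 4-7 [a,b,c=001]: 0000  = hex 0
  rows 8-11 [a,b,c=010]: 1010  = hex A
  rows 12-15 [a,b,c=011]: 1111  = hex F
  rows 16-19 [a,b,c=100]: 1010  = hex A
  rows 20-23 [a,b,c=101]: 1111  = hex F
  rows 24-27 [a,b,c=110]: 0101  = hex 5
  rows 28-31 [a,b,c=111]: 0000  = hex 0
Output column (row 0 .. row 31) = 01010000101011111010111101010000
Output column grouped in 4s = 0101 0000 1010 1111 1010 1111 0101 0000 = 0x50AFAF50
Convert to decimal digit by digit (value = value*16 + digit):
  5 -> 5
  5*16 + 0 = 80
  80*16 + 10 (A) = 1290
  1290*16 + 15 (F) = 20655
  20655*16 + 10 (A) = 330490
  330490*16 + 15 (F) = 5287855
  5287855*16 + 5 = 84605685
  84605685*16 + 0 = 1353690960
Decimal = 1353690960

1353690960


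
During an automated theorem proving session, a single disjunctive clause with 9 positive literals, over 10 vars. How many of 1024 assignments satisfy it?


Step 1: Total=2^10=1024
Step 2: Unsat when all 9 false: 2^1=2
Step 3: Sat=1024-2=1022

1022


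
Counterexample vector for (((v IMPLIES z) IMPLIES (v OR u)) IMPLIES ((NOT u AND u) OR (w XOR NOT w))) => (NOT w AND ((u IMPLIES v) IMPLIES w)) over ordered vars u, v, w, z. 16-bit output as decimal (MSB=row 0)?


F1 = (((v IMPLIES z) IMPLIES (v OR u)) IMPLIES ((NOT u AND u) OR (w XOR NOT w)))
F2 = (NOT w AND ((u IMPLIES v) IMPLIES w))
Counterexample to F1=>F2 is where F1=1 and F2=0.
Evaluate each row (bits = u,v,w,z, MSB first):
  row 0 [0000]: F1=1 F2=0 -> F1&~F2 -> 1
  row 1 [0001]: F1=1 F2=0 -> F1&~F2 -> 1
  row 2 [0010]: F1=1 F2=0 -> F1&~F2 -> 1
  row 3 [0011]: F1=1 F2=0 -> F1&~F2 -> 1
  row 4 [0100]: F1=1 F2=0 -> F1&~F2 -> 1
  row 5 [0101]: F1=1 F2=0 -> F1&~F2 -> 1
  row 6 [0110]: F1=1 F2=0 -> F1&~F2 -> 1
  row 7 [0111]: F1=1 F2=0 -> F1&~F2 -> 1
  row 8 [1000]: F1=1 F2=1 -> F1&~F2 -> 0
  row 9 [1001]: F1=1 F2=1 -> F1&~F2 -> 0
  row 10 [1010]: F1=1 F2=0 -> F1&~F2 -> 1
  row 11 [1011]: F1=1 F2=0 -> F1&~F2 -> 1
  row 12 [1100]: F1=1 F2=0 -> F1&~F2 -> 1
  row 13 [1101]: F1=1 F2=0 -> F1&~F2 -> 1
  row 14 [1110]: F1=1 F2=0 -> F1&~F2 -> 1
  row 15 [1111]: F1=1 F2=0 -> F1&~F2 -> 1
Full result column, 4 rows per line (u,v fixed per line; w,z runs 00..11 left to right):
  rows 0-3 [u,v=00]: 1111  = hex F
  rows 4-7 [u,v=01]: 1111  = hex F
  rows 8-11 [u,v=10]: 0011  = hex 3
  rows 12-15 [u,v=11]: 1111  = hex F
Counterexample vector (row 0 .. row 15) = 1111111100111111
Output column grouped in 4s = 1111 1111 0011 1111 = 0xFF3F
Convert to decimal digit by digit (value = value*16 + digit):
  F -> 15
  15*16 + 15 (F) = 255
  255*16 + 3 = 4083
  4083*16 + 15 (F) = 65343
Decimal = 65343

65343


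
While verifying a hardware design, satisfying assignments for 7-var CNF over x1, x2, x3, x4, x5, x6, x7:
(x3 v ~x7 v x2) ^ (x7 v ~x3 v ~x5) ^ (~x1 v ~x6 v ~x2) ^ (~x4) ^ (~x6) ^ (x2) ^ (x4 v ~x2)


CNF with 7 clauses over 7 vars (128 assignments).
An assignment satisfies CNF iff every clause has >=1 true literal.
Check each row (bits = x1,x2,x3,x4,x5,x6,x7; clause T/F shown):
  row 0 [0000000]: clauses=TTTTTFT -> 0
  row 1 [0000001]: clauses=FTTTTFT -> 0
  row 2 [0000010]: clauses=TTTTFFT -> 0
  row 3 [0000011]: clauses=FTTTFFT -> 0
  row 4 [0000100]: clauses=TTTTTFT -> 0
  (every remaining row is evaluated the same way; all 128 results are listed next)
Full result column, 8 rows per line (x1,x2,x3,x4 fixed per line; x5,x6,x7 runs 000..111 left to right):
  rows 0-7 [x1,x2,x3,x4=0000]: 00000000  (ones: 0)
  rows 8-15 [x1,x2,x3,x4=0001]: 00000000  (ones: 0)
  rows 16-23 [x1,x2,x3,x4=0010]: 00000000  (ones: 0)
  rows 24-31 [x1,x2,x3,x4=0011]: 00000000  (ones: 0)
  rows 32-39 [x1,x2,x3,x4=0100]: 00000000  (ones: 0)
  rows 40-47 [x1,x2,x3,x4=0101]: 00000000  (ones: 0)
  rows 48-55 [x1,x2,x3,x4=0110]: 00000000  (ones: 0)
  rows 56-63 [x1,x2,x3,x4=0111]: 00000000  (ones: 0)
  rows 64-71 [x1,x2,x3,x4=1000]: 00000000  (ones: 0)
  rows 72-79 [x1,x2,x3,x4=1001]: 00000000  (ones: 0)
  rows 80-87 [x1,x2,x3,x4=1010]: 00000000  (ones: 0)
  rows 88-95 [x1,x2,x3,x4=1011]: 00000000  (ones: 0)
  rows 96-103 [x1,x2,x3,x4=1100]: 00000000  (ones: 0)
  rows 104-111 [x1,x2,x3,x4=1101]: 00000000  (ones: 0)
  rows 112-119 [x1,x2,x3,x4=1110]: 00000000  (ones: 0)
  rows 120-127 [x1,x2,x3,x4=1111]: 00000000  (ones: 0)
Satisfying assignments = 0+0+0+0+0+0+0+0+0+0+0+0+0+0+0+0 = 0

0


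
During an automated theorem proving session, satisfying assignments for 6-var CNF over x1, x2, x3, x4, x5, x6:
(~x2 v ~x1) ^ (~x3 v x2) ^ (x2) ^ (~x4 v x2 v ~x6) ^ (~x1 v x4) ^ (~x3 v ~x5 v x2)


CNF with 6 clauses over 6 vars (64 assignments).
An assignment satisfies CNF iff every clause has >=1 true literal.
Check each row (bits = x1,x2,x3,x4,x5,x6; clause T/F shown):
  row 0 [000000]: clauses=TTFTTT -> 0
  row 1 [000001]: clauses=TTFTTT -> 0
  row 2 [000010]: clauses=TTFTTT -> 0
  row 3 [000011]: clauses=TTFTTT -> 0
  row 4 [000100]: clauses=TTFTTT -> 0
  (every remaining row is evaluated the same way; all 64 results are listed next)
Full result column, 8 rows per line (x1,x2,x3 fixed per line; x4,x5,x6 runs 000..111 left to right):
  rows 0-7 [x1,x2,x3=000]: 00000000  (ones: 0)
  rows 8-15 [x1,x2,x3=001]: 00000000  (ones: 0)
  rows 16-23 [x1,x2,x3=010]: 11111111  (ones: 8)
  rows 24-31 [x1,x2,x3=011]: 11111111  (ones: 8)
  rows 32-39 [x1,x2,x3=100]: 00000000  (ones: 0)
  rows 40-47 [x1,x2,x3=101]: 00000000  (ones: 0)
  rows 48-55 [x1,x2,x3=110]: 00000000  (ones: 0)
  rows 56-63 [x1,x2,x3=111]: 00000000  (ones: 0)
Satisfying assignments = 0+0+8+8+0+0+0+0 = 16

16


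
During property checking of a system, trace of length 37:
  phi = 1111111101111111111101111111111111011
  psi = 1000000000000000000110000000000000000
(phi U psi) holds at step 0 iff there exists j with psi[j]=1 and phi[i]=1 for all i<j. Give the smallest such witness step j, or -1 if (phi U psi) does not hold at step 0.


(phi U psi) at 0: need smallest j with psi[j]=1 and phi[i]=1 for all i in [0,j).
Scan from step 0:
  step 0: psi=1 and phi held for [0,0) -> witness found
Witness step = 0

0


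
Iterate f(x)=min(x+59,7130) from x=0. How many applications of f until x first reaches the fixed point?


Step 1: x=0, cap=7130, increment=59
Step 2: x grows by 59 each step until capped at 7130; fixed point is x=7130
Step 3: iterations = ceil(7130/59) = 121

121


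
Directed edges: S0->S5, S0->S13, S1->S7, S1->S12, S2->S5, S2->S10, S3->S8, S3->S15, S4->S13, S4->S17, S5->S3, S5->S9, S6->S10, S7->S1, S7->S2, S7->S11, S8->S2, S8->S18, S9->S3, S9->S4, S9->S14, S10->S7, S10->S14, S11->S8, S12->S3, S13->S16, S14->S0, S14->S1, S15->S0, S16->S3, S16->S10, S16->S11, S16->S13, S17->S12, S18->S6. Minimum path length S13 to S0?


BFS layer-by-layer from S13:
  dist 0: {S13}
  dist 1: {S16}
  dist 2: {S3, S10, S11}
  dist 3: {S7, S8, S14, S15}
  dist 4: {S0, S1, S2, S18}
  -> S0 reached at distance 4
Shortest path length = 4

4


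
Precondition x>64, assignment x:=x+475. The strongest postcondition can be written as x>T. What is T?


Formula: sp(P, x:=E) = exists old_x. (x = E[old_x/x]) AND P[old_x/x] (old_x is the value of x before the assignment; eliminate old_x by solving x = E[old_x/x] for old_x)
Step 1: Precondition P: x>64, i.e. old_x > 64
Step 2: Assignment gives x = old_x + 475, so old_x = x - 475
Step 3: Substitute into P: x - 475 > 64
Step 4: Simplify: x > 64+475 = 539

539


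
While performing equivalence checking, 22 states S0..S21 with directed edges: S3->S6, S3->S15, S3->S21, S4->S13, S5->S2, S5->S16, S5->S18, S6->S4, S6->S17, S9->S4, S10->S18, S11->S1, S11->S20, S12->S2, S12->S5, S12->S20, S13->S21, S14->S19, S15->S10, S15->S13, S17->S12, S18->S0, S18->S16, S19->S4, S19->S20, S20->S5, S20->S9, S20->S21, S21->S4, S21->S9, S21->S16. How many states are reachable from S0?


BFS from S0:
  layer 0: {S0}
Reachable set: {S0}
Count = 1

1


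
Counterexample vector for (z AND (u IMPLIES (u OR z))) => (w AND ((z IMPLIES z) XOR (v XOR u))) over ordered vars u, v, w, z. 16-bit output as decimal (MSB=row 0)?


F1 = (z AND (u IMPLIES (u OR z)))
F2 = (w AND ((z IMPLIES z) XOR (v XOR u)))
Counterexample to F1=>F2 is where F1=1 and F2=0.
Evaluate each row (bits = u,v,w,z, MSB first):
  row 0 [0000]: F1=0 F2=0 -> F1&~F2 -> 0
  row 1 [0001]: F1=1 F2=0 -> F1&~F2 -> 1
  row 2 [0010]: F1=0 F2=1 -> F1&~F2 -> 0
  row 3 [0011]: F1=1 F2=1 -> F1&~F2 -> 0
  row 4 [0100]: F1=0 F2=0 -> F1&~F2 -> 0
  row 5 [0101]: F1=1 F2=0 -> F1&~F2 -> 1
  row 6 [0110]: F1=0 F2=0 -> F1&~F2 -> 0
  row 7 [0111]: F1=1 F2=0 -> F1&~F2 -> 1
  row 8 [1000]: F1=0 F2=0 -> F1&~F2 -> 0
  row 9 [1001]: F1=1 F2=0 -> F1&~F2 -> 1
  row 10 [1010]: F1=0 F2=0 -> F1&~F2 -> 0
  row 11 [1011]: F1=1 F2=0 -> F1&~F2 -> 1
  row 12 [1100]: F1=0 F2=0 -> F1&~F2 -> 0
  row 13 [1101]: F1=1 F2=0 -> F1&~F2 -> 1
  row 14 [1110]: F1=0 F2=1 -> F1&~F2 -> 0
  row 15 [1111]: F1=1 F2=1 -> F1&~F2 -> 0
Full result column, 4 rows per line (u,v fixed per line; w,z runs 00..11 left to right):
  rows 0-3 [u,v=00]: 0100  = hex 4
  rows 4-7 [u,v=01]: 0101  = hex 5
  rows 8-11 [u,v=10]: 0101  = hex 5
  rows 12-15 [u,v=11]: 0100  = hex 4
Counterexample vector (row 0 .. row 15) = 0100010101010100
Output column grouped in 4s = 0100 0101 0101 0100 = 0x4554
Convert to decimal digit by digit (value = value*16 + digit):
  4 -> 4
  4*16 + 5 = 69
  69*16 + 5 = 1109
  1109*16 + 4 = 17748
Decimal = 17748

17748


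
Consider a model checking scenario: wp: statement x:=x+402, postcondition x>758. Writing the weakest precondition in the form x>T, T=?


Formula: wp(x:=E, P) = P[E/x] (substitute E for x in postcondition)
Step 1: Postcondition: x>758
Step 2: Substitute x+402 for x: x+402>758
Step 3: Solve for x: x > 758-402 = 356

356


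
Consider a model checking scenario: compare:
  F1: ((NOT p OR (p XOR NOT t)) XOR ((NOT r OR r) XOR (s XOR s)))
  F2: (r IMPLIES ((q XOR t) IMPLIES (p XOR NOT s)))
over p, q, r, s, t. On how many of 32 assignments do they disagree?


F1 = ((NOT p OR (p XOR NOT t)) XOR ((NOT r OR r) XOR (s XOR s)))
F2 = (r IMPLIES ((q XOR t) IMPLIES (p XOR NOT s)))
Evaluate both on each of 32 rows (bits = p,q,r,s,t):
  row 0 [00000]: F1=0 F2=1 (differ) -> 1
  row 1 [00001]: F1=0 F2=1 (differ) -> 1
  row 2 [00010]: F1=0 F2=1 (differ) -> 1
  row 3 [00011]: F1=0 F2=1 (differ) -> 1
  row 4 [00100]: F1=0 F2=1 (differ) -> 1
  row 5 [00101]: F1=0 F2=1 (differ) -> 1
  row 6 [00110]: F1=0 F2=1 (differ) -> 1
  row 7 [00111]: F1=0 F2=0 -> 0
  row 8 [01000]: F1=0 F2=1 (differ) -> 1
  row 9 [01001]: F1=0 F2=1 (differ) -> 1
  row 10 [01010]: F1=0 F2=1 (differ) -> 1
  row 11 [01011]: F1=0 F2=1 (differ) -> 1
  row 12 [01100]: F1=0 F2=1 (differ) -> 1
  row 13 [01101]: F1=0 F2=1 (differ) -> 1
  row 14 [01110]: F1=0 F2=0 -> 0
  row 15 [01111]: F1=0 F2=1 (differ) -> 1
  row 16 [10000]: F1=1 F2=1 -> 0
  row 17 [10001]: F1=0 F2=1 (differ) -> 1
  row 18 [10010]: F1=1 F2=1 -> 0
  row 19 [10011]: F1=0 F2=1 (differ) -> 1
  row 20 [10100]: F1=1 F2=1 -> 0
  row 21 [10101]: F1=0 F2=0 -> 0
  row 22 [10110]: F1=1 F2=1 -> 0
  row 23 [10111]: F1=0 F2=1 (differ) -> 1
  row 24 [11000]: F1=1 F2=1 -> 0
  row 25 [11001]: F1=0 F2=1 (differ) -> 1
  row 26 [11010]: F1=1 F2=1 -> 0
  row 27 [11011]: F1=0 F2=1 (differ) -> 1
  row 28 [11100]: F1=1 F2=0 (differ) -> 1
  row 29 [11101]: F1=0 F2=1 (differ) -> 1
  row 30 [11110]: F1=1 F2=1 -> 0
  row 31 [11111]: F1=0 F2=1 (differ) -> 1
Full result column, 8 rows per line (p,q fixed per line; r,s,t runs 000..111 left to right):
  rows 0-7 [p,q=00]: 11111110  (ones: 7)
  rows 8-15 [p,q=01]: 11111101  (ones: 7)
  rows 16-23 [p,q=10]: 01010001  (ones: 3)
  rows 24-31 [p,q=11]: 01011101  (ones: 5)
Disagreements = 7+7+3+5 = 22

22


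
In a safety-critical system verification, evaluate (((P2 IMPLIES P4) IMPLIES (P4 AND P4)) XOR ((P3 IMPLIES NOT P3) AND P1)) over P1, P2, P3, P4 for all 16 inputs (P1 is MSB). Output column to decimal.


Formula: (((P2 IMPLIES P4) IMPLIES (P4 AND P4)) XOR ((P3 IMPLIES NOT P3) AND P1)) over P1, P2, P3, P4 (16 rows)
Evaluate each row (bits = P1,P2,P3,P4, MSB first):
  row 0 [0000]: (((0 IMPLIES 0) IMPLIES (0 AND 0)) XOR ((0 IMPLIES NOT 0) AND 0)) -> 0
  row 1 [0001]: (((0 IMPLIES 1) IMPLIES (1 AND 1)) XOR ((0 IMPLIES NOT 0) AND 0)) -> 1
  row 2 [0010]: (((0 IMPLIES 0) IMPLIES (0 AND 0)) XOR ((1 IMPLIES NOT 1) AND 0)) -> 0
  row 3 [0011]: (((0 IMPLIES 1) IMPLIES (1 AND 1)) XOR ((1 IMPLIES NOT 1) AND 0)) -> 1
  row 4 [0100]: (((1 IMPLIES 0) IMPLIES (0 AND 0)) XOR ((0 IMPLIES NOT 0) AND 0)) -> 1
  row 5 [0101]: (((1 IMPLIES 1) IMPLIES (1 AND 1)) XOR ((0 IMPLIES NOT 0) AND 0)) -> 1
  row 6 [0110]: (((1 IMPLIES 0) IMPLIES (0 AND 0)) XOR ((1 IMPLIES NOT 1) AND 0)) -> 1
  row 7 [0111]: (((1 IMPLIES 1) IMPLIES (1 AND 1)) XOR ((1 IMPLIES NOT 1) AND 0)) -> 1
  row 8 [1000]: (((0 IMPLIES 0) IMPLIES (0 AND 0)) XOR ((0 IMPLIES NOT 0) AND 1)) -> 1
  row 9 [1001]: (((0 IMPLIES 1) IMPLIES (1 AND 1)) XOR ((0 IMPLIES NOT 0) AND 1)) -> 0
  row 10 [1010]: (((0 IMPLIES 0) IMPLIES (0 AND 0)) XOR ((1 IMPLIES NOT 1) AND 1)) -> 0
  row 11 [1011]: (((0 IMPLIES 1) IMPLIES (1 AND 1)) XOR ((1 IMPLIES NOT 1) AND 1)) -> 1
  row 12 [1100]: (((1 IMPLIES 0) IMPLIES (0 AND 0)) XOR ((0 IMPLIES NOT 0) AND 1)) -> 0
  row 13 [1101]: (((1 IMPLIES 1) IMPLIES (1 AND 1)) XOR ((0 IMPLIES NOT 0) AND 1)) -> 0
  row 14 [1110]: (((1 IMPLIES 0) IMPLIES (0 AND 0)) XOR ((1 IMPLIES NOT 1) AND 1)) -> 1
  row 15 [1111]: (((1 IMPLIES 1) IMPLIES (1 AND 1)) XOR ((1 IMPLIES NOT 1) AND 1)) -> 1
Full result column, 4 rows per line (P1,P2 fixed per line; P3,P4 runs 00..11 left to right):
  rows 0-3 [P1,P2=00]: 0101  = hex 5
  rows 4-7 [P1,P2=01]: 1111  = hex F
  rows 8-11 [P1,P2=10]: 1001  = hex 9
  rows 12-15 [P1,P2=11]: 0011  = hex 3
Output column (row 0 .. row 15) = 0101111110010011
Output column grouped in 4s = 0101 1111 1001 0011 = 0x5F93
Convert to decimal digit by digit (value = value*16 + digit):
  5 -> 5
  5*16 + 15 (F) = 95
  95*16 + 9 = 1529
  1529*16 + 3 = 24467
Decimal = 24467

24467


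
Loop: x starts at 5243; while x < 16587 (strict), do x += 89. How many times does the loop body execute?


Step 1: x goes from 5243 toward 16587 by 89; the body runs while x<16587, so iterations = ceil((bound-start)/step)
Step 2: Distance=11344
Step 3: ceil(11344/89)=128

128


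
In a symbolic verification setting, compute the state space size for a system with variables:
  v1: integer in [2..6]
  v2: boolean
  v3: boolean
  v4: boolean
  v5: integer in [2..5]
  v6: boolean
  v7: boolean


State space = product of domain sizes of all variables.
Domain sizes:
  v1 (integer in [2..6]): 5
  v2 (boolean): 2
  v3 (boolean): 2
  v4 (boolean): 2
  v5 (integer in [2..5]): 4
  v6 (boolean): 2
  v7 (boolean): 2
Product = 5 * 2 * 2 * 2 * 4 * 2 * 2 = 640

640


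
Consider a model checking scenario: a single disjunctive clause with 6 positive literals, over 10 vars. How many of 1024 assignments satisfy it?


Step 1: Total=2^10=1024
Step 2: Unsat when all 6 false: 2^4=16
Step 3: Sat=1024-16=1008

1008


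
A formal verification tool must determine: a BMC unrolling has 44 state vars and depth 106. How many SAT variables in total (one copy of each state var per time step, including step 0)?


BMC unrolls to depth k, creating one copy of each state var for steps 0..k.
Step count = 106 + 1 = 107 (steps 0 through 106)
Vars per step = 44
Total = 44 * 107 = 4708

4708


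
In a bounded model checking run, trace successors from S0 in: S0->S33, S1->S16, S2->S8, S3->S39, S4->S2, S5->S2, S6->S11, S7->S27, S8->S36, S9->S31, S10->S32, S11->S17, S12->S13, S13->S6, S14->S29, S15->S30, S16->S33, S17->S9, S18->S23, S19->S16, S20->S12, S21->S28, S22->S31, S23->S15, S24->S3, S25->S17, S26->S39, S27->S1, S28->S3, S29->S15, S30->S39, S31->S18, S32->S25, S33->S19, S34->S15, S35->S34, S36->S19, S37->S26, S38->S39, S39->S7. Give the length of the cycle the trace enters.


Trace from S0 until a state repeats:
  S0 -> S33 -> S19 -> S16 -> S33
S33 first seen at step 1, revisited at step 4.
Cycle length = 4 - 1 = 3

3


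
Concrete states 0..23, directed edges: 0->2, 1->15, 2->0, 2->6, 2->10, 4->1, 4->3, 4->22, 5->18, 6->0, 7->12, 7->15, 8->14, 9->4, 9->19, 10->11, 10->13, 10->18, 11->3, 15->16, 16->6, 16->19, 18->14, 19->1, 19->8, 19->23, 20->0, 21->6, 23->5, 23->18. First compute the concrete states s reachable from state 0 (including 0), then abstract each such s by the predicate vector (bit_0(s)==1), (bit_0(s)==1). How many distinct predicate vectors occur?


BFS from 0:
Concrete reachable: {0, 2, 3, 6, 10, 11, 13, 14, 18}
Abstract via predicates (bit_0(s)==1), (bit_0(s)==1):
  (0,0) <- {0, 2, 6, 10, 14, 18}
  (1,1) <- {3, 11, 13}
Distinct abstract states = 2

2


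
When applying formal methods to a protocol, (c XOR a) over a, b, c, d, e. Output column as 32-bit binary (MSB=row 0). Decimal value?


Formula: (c XOR a) over a, b, c, d, e (32 rows)
Evaluate each row (bits = a,b,c,d,e, MSB first):
  row 0 [00000]: (0 XOR 0) -> 0
  row 1 [00001]: (0 XOR 0) -> 0
  row 2 [00010]: (0 XOR 0) -> 0
  row 3 [00011]: (0 XOR 0) -> 0
  row 4 [00100]: (1 XOR 0) -> 1
  row 5 [00101]: (1 XOR 0) -> 1
  row 6 [00110]: (1 XOR 0) -> 1
  row 7 [00111]: (1 XOR 0) -> 1
  row 8 [01000]: (0 XOR 0) -> 0
  row 9 [01001]: (0 XOR 0) -> 0
  row 10 [01010]: (0 XOR 0) -> 0
  row 11 [01011]: (0 XOR 0) -> 0
  row 12 [01100]: (1 XOR 0) -> 1
  row 13 [01101]: (1 XOR 0) -> 1
  row 14 [01110]: (1 XOR 0) -> 1
  row 15 [01111]: (1 XOR 0) -> 1
  row 16 [10000]: (0 XOR 1) -> 1
  row 17 [10001]: (0 XOR 1) -> 1
  row 18 [10010]: (0 XOR 1) -> 1
  row 19 [10011]: (0 XOR 1) -> 1
  row 20 [10100]: (1 XOR 1) -> 0
  row 21 [10101]: (1 XOR 1) -> 0
  row 22 [10110]: (1 XOR 1) -> 0
  row 23 [10111]: (1 XOR 1) -> 0
  row 24 [11000]: (0 XOR 1) -> 1
  row 25 [11001]: (0 XOR 1) -> 1
  row 26 [11010]: (0 XOR 1) -> 1
  row 27 [11011]: (0 XOR 1) -> 1
  row 28 [11100]: (1 XOR 1) -> 0
  row 29 [11101]: (1 XOR 1) -> 0
  row 30 [11110]: (1 XOR 1) -> 0
  row 31 [11111]: (1 XOR 1) -> 0
Full result column, 4 rows per line (a,b,c fixed per line; d,e runs 00..11 left to right):
  rows 0-3 [a,b,c=000]: 0000  = hex 0
  rows 4-7 [a,b,c=001]: 1111  = hex F
  rows 8-11 [a,b,c=010]: 0000  = hex 0
  rows 12-15 [a,b,c=011]: 1111  = hex F
  rows 16-19 [a,b,c=100]: 1111  = hex F
  rows 20-23 [a,b,c=101]: 0000  = hex 0
  rows 24-27 [a,b,c=110]: 1111  = hex F
  rows 28-31 [a,b,c=111]: 0000  = hex 0
Output column (row 0 .. row 31) = 00001111000011111111000011110000
Output column grouped in 4s = 0000 1111 0000 1111 1111 0000 1111 0000 = 0x0F0FF0F0
Convert to decimal digit by digit (value = value*16 + digit):
  0 -> 0
  0*16 + 15 (F) = 15
  15*16 + 0 = 240
  240*16 + 15 (F) = 3855
  3855*16 + 15 (F) = 61695
  61695*16 + 0 = 987120
  987120*16 + 15 (F) = 15793935
  15793935*16 + 0 = 252702960
Decimal = 252702960

252702960
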